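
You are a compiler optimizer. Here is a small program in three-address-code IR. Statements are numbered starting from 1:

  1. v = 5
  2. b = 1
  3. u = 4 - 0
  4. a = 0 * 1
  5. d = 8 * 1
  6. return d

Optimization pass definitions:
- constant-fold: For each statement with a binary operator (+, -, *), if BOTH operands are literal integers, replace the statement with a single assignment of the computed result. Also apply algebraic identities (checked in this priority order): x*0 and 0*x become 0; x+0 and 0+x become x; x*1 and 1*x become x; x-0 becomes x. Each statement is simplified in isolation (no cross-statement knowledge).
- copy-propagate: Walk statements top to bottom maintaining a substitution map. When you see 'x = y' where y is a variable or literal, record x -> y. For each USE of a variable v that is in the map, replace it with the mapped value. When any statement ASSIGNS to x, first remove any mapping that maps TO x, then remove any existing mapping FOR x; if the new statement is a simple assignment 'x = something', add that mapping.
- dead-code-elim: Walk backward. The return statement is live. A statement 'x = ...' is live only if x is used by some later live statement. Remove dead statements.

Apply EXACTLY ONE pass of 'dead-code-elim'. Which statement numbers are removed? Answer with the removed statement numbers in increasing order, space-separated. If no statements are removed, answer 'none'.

Answer: 1 2 3 4

Derivation:
Backward liveness scan:
Stmt 1 'v = 5': DEAD (v not in live set [])
Stmt 2 'b = 1': DEAD (b not in live set [])
Stmt 3 'u = 4 - 0': DEAD (u not in live set [])
Stmt 4 'a = 0 * 1': DEAD (a not in live set [])
Stmt 5 'd = 8 * 1': KEEP (d is live); live-in = []
Stmt 6 'return d': KEEP (return); live-in = ['d']
Removed statement numbers: [1, 2, 3, 4]
Surviving IR:
  d = 8 * 1
  return d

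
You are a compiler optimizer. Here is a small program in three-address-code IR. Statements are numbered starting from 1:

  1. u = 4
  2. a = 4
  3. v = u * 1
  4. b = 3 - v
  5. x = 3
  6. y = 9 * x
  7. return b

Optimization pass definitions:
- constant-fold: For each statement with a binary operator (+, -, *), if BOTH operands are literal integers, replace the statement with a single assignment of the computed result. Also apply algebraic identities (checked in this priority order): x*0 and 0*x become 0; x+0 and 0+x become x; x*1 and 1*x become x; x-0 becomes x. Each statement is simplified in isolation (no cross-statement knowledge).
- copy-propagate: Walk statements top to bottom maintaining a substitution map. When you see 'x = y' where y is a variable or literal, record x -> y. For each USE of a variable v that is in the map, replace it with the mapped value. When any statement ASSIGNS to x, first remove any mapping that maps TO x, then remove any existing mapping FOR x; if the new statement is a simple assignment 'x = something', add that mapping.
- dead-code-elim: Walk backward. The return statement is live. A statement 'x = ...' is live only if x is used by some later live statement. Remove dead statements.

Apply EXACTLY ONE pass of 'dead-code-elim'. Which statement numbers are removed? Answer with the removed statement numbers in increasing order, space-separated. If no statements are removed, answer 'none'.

Answer: 2 5 6

Derivation:
Backward liveness scan:
Stmt 1 'u = 4': KEEP (u is live); live-in = []
Stmt 2 'a = 4': DEAD (a not in live set ['u'])
Stmt 3 'v = u * 1': KEEP (v is live); live-in = ['u']
Stmt 4 'b = 3 - v': KEEP (b is live); live-in = ['v']
Stmt 5 'x = 3': DEAD (x not in live set ['b'])
Stmt 6 'y = 9 * x': DEAD (y not in live set ['b'])
Stmt 7 'return b': KEEP (return); live-in = ['b']
Removed statement numbers: [2, 5, 6]
Surviving IR:
  u = 4
  v = u * 1
  b = 3 - v
  return b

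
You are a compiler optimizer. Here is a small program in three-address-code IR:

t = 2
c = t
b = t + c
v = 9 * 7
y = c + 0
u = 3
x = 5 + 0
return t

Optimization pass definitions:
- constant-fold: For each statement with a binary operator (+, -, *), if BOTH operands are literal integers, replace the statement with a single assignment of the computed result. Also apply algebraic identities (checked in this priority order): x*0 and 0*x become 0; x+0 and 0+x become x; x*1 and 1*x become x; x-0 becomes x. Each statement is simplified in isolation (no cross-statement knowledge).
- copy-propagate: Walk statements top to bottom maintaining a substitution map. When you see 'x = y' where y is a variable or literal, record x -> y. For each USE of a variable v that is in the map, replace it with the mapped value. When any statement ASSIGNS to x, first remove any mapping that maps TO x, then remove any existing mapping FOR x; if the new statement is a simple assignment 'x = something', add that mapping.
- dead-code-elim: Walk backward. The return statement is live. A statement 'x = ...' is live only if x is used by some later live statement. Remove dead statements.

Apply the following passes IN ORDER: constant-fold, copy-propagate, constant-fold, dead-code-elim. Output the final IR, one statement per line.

Answer: return 2

Derivation:
Initial IR:
  t = 2
  c = t
  b = t + c
  v = 9 * 7
  y = c + 0
  u = 3
  x = 5 + 0
  return t
After constant-fold (8 stmts):
  t = 2
  c = t
  b = t + c
  v = 63
  y = c
  u = 3
  x = 5
  return t
After copy-propagate (8 stmts):
  t = 2
  c = 2
  b = 2 + 2
  v = 63
  y = 2
  u = 3
  x = 5
  return 2
After constant-fold (8 stmts):
  t = 2
  c = 2
  b = 4
  v = 63
  y = 2
  u = 3
  x = 5
  return 2
After dead-code-elim (1 stmts):
  return 2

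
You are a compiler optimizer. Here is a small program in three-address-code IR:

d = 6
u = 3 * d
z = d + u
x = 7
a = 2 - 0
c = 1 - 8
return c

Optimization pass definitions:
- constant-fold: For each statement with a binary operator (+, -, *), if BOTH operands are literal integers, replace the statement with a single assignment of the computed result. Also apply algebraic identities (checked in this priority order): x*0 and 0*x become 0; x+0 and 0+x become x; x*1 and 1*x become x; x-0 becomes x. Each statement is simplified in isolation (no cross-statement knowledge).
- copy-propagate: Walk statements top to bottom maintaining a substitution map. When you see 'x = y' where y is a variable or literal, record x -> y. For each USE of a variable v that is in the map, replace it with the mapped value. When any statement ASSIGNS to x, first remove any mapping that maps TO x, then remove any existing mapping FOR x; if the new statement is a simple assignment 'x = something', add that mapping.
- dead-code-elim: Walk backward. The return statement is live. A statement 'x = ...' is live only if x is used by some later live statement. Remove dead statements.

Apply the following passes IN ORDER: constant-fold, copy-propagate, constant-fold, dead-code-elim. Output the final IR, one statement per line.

Answer: return -7

Derivation:
Initial IR:
  d = 6
  u = 3 * d
  z = d + u
  x = 7
  a = 2 - 0
  c = 1 - 8
  return c
After constant-fold (7 stmts):
  d = 6
  u = 3 * d
  z = d + u
  x = 7
  a = 2
  c = -7
  return c
After copy-propagate (7 stmts):
  d = 6
  u = 3 * 6
  z = 6 + u
  x = 7
  a = 2
  c = -7
  return -7
After constant-fold (7 stmts):
  d = 6
  u = 18
  z = 6 + u
  x = 7
  a = 2
  c = -7
  return -7
After dead-code-elim (1 stmts):
  return -7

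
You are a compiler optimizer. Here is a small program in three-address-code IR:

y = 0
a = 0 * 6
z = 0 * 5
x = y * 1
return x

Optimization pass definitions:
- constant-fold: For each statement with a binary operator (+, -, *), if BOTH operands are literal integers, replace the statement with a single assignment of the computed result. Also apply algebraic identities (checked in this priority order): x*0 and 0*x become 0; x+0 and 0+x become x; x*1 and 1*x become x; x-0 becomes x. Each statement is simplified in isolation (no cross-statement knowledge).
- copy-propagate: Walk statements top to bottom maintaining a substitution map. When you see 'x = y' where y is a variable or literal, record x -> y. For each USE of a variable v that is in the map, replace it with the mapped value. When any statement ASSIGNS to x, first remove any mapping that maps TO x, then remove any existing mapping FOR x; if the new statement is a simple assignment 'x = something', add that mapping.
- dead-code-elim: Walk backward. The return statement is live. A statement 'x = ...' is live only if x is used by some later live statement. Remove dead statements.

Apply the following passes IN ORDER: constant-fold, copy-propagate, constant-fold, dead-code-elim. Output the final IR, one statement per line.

Initial IR:
  y = 0
  a = 0 * 6
  z = 0 * 5
  x = y * 1
  return x
After constant-fold (5 stmts):
  y = 0
  a = 0
  z = 0
  x = y
  return x
After copy-propagate (5 stmts):
  y = 0
  a = 0
  z = 0
  x = 0
  return 0
After constant-fold (5 stmts):
  y = 0
  a = 0
  z = 0
  x = 0
  return 0
After dead-code-elim (1 stmts):
  return 0

Answer: return 0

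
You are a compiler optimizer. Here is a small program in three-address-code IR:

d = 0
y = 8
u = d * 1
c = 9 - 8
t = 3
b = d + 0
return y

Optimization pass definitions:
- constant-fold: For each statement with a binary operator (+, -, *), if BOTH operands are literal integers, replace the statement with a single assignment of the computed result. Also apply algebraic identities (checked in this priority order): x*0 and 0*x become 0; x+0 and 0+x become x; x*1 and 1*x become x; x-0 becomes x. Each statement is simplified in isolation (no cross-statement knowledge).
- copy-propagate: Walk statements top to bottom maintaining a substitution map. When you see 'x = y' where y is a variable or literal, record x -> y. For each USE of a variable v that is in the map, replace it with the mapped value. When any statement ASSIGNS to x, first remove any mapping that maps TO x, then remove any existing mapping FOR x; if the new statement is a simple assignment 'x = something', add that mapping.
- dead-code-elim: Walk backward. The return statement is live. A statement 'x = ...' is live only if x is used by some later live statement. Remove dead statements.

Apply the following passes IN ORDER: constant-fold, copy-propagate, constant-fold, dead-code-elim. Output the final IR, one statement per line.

Answer: return 8

Derivation:
Initial IR:
  d = 0
  y = 8
  u = d * 1
  c = 9 - 8
  t = 3
  b = d + 0
  return y
After constant-fold (7 stmts):
  d = 0
  y = 8
  u = d
  c = 1
  t = 3
  b = d
  return y
After copy-propagate (7 stmts):
  d = 0
  y = 8
  u = 0
  c = 1
  t = 3
  b = 0
  return 8
After constant-fold (7 stmts):
  d = 0
  y = 8
  u = 0
  c = 1
  t = 3
  b = 0
  return 8
After dead-code-elim (1 stmts):
  return 8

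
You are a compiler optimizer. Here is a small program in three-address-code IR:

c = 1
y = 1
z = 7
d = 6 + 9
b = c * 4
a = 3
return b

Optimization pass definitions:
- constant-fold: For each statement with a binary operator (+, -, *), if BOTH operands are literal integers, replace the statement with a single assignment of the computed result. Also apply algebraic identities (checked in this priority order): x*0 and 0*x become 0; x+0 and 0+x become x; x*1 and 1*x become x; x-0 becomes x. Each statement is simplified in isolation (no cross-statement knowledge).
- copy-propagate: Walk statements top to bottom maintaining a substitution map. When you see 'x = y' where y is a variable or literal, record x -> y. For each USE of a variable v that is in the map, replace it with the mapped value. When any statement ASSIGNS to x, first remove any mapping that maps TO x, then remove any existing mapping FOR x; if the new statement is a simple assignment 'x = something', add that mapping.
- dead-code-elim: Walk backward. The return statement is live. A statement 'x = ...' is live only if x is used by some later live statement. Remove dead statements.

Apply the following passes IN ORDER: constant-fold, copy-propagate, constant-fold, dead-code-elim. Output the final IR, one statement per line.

Initial IR:
  c = 1
  y = 1
  z = 7
  d = 6 + 9
  b = c * 4
  a = 3
  return b
After constant-fold (7 stmts):
  c = 1
  y = 1
  z = 7
  d = 15
  b = c * 4
  a = 3
  return b
After copy-propagate (7 stmts):
  c = 1
  y = 1
  z = 7
  d = 15
  b = 1 * 4
  a = 3
  return b
After constant-fold (7 stmts):
  c = 1
  y = 1
  z = 7
  d = 15
  b = 4
  a = 3
  return b
After dead-code-elim (2 stmts):
  b = 4
  return b

Answer: b = 4
return b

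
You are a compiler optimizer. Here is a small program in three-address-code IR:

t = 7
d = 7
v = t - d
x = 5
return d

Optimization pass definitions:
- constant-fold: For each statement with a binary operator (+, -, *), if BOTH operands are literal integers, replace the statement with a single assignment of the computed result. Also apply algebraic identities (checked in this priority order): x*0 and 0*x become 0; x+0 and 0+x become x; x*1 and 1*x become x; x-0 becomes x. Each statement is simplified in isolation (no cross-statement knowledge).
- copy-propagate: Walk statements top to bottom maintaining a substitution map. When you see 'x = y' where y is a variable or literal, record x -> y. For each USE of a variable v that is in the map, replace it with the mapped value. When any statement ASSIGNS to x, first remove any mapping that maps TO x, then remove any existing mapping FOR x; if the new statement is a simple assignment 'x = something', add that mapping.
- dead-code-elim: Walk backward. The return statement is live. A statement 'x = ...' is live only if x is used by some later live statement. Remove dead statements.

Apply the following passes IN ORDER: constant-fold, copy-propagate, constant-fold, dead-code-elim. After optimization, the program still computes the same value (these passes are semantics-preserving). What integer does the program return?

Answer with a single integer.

Initial IR:
  t = 7
  d = 7
  v = t - d
  x = 5
  return d
After constant-fold (5 stmts):
  t = 7
  d = 7
  v = t - d
  x = 5
  return d
After copy-propagate (5 stmts):
  t = 7
  d = 7
  v = 7 - 7
  x = 5
  return 7
After constant-fold (5 stmts):
  t = 7
  d = 7
  v = 0
  x = 5
  return 7
After dead-code-elim (1 stmts):
  return 7
Evaluate:
  t = 7  =>  t = 7
  d = 7  =>  d = 7
  v = t - d  =>  v = 0
  x = 5  =>  x = 5
  return d = 7

Answer: 7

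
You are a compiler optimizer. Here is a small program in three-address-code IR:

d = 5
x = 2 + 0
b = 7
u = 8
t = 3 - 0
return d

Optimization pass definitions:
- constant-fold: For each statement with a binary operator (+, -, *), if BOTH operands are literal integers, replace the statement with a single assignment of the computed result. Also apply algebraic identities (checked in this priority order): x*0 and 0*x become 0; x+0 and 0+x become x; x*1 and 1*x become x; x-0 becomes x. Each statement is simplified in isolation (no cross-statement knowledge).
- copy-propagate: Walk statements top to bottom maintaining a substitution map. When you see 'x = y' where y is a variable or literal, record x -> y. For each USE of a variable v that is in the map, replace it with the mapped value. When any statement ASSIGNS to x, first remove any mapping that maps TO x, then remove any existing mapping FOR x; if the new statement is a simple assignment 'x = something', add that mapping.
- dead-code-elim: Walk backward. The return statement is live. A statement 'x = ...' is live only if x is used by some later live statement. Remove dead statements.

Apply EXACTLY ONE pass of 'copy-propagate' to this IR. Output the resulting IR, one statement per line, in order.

Applying copy-propagate statement-by-statement:
  [1] d = 5  (unchanged)
  [2] x = 2 + 0  (unchanged)
  [3] b = 7  (unchanged)
  [4] u = 8  (unchanged)
  [5] t = 3 - 0  (unchanged)
  [6] return d  -> return 5
Result (6 stmts):
  d = 5
  x = 2 + 0
  b = 7
  u = 8
  t = 3 - 0
  return 5

Answer: d = 5
x = 2 + 0
b = 7
u = 8
t = 3 - 0
return 5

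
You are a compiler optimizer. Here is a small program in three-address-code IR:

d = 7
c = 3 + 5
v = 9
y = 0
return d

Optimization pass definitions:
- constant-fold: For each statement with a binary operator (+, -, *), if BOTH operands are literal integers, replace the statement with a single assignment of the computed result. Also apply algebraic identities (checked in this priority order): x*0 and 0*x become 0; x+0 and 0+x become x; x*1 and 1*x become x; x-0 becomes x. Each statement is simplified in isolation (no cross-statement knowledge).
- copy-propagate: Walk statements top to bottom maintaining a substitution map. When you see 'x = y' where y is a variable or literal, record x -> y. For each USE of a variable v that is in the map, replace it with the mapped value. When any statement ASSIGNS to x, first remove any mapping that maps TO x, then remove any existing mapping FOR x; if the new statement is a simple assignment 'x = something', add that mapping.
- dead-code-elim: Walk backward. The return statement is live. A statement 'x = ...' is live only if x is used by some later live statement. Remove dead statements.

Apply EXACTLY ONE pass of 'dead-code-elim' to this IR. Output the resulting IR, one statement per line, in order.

Answer: d = 7
return d

Derivation:
Applying dead-code-elim statement-by-statement:
  [5] return d  -> KEEP (return); live=['d']
  [4] y = 0  -> DEAD (y not live)
  [3] v = 9  -> DEAD (v not live)
  [2] c = 3 + 5  -> DEAD (c not live)
  [1] d = 7  -> KEEP; live=[]
Result (2 stmts):
  d = 7
  return d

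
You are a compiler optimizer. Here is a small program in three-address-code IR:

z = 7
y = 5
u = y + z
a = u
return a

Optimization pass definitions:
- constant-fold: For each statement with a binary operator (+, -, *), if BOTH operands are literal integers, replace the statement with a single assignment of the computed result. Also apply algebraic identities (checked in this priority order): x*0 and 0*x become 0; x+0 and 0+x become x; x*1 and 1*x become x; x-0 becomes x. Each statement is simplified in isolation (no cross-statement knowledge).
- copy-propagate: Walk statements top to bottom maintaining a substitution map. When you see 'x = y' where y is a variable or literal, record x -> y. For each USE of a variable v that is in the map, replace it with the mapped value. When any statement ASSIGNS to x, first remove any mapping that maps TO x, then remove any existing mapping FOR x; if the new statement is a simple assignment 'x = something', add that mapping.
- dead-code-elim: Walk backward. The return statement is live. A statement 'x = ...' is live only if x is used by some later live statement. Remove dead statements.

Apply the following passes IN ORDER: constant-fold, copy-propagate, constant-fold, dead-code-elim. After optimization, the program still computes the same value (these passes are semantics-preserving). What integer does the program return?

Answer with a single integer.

Answer: 12

Derivation:
Initial IR:
  z = 7
  y = 5
  u = y + z
  a = u
  return a
After constant-fold (5 stmts):
  z = 7
  y = 5
  u = y + z
  a = u
  return a
After copy-propagate (5 stmts):
  z = 7
  y = 5
  u = 5 + 7
  a = u
  return u
After constant-fold (5 stmts):
  z = 7
  y = 5
  u = 12
  a = u
  return u
After dead-code-elim (2 stmts):
  u = 12
  return u
Evaluate:
  z = 7  =>  z = 7
  y = 5  =>  y = 5
  u = y + z  =>  u = 12
  a = u  =>  a = 12
  return a = 12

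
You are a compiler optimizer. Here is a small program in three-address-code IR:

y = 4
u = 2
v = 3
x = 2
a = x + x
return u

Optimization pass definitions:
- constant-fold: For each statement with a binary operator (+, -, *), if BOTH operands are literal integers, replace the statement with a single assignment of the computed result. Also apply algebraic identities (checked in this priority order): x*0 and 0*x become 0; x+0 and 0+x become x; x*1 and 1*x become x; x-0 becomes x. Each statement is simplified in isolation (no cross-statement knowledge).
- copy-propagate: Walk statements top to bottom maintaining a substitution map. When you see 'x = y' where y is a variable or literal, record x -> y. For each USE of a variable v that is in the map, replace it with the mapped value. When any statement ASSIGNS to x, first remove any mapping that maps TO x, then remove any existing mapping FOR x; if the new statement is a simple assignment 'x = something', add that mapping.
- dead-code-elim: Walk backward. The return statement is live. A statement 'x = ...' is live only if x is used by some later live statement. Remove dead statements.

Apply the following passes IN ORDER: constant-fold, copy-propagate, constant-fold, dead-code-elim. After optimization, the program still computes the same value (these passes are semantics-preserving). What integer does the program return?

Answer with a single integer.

Answer: 2

Derivation:
Initial IR:
  y = 4
  u = 2
  v = 3
  x = 2
  a = x + x
  return u
After constant-fold (6 stmts):
  y = 4
  u = 2
  v = 3
  x = 2
  a = x + x
  return u
After copy-propagate (6 stmts):
  y = 4
  u = 2
  v = 3
  x = 2
  a = 2 + 2
  return 2
After constant-fold (6 stmts):
  y = 4
  u = 2
  v = 3
  x = 2
  a = 4
  return 2
After dead-code-elim (1 stmts):
  return 2
Evaluate:
  y = 4  =>  y = 4
  u = 2  =>  u = 2
  v = 3  =>  v = 3
  x = 2  =>  x = 2
  a = x + x  =>  a = 4
  return u = 2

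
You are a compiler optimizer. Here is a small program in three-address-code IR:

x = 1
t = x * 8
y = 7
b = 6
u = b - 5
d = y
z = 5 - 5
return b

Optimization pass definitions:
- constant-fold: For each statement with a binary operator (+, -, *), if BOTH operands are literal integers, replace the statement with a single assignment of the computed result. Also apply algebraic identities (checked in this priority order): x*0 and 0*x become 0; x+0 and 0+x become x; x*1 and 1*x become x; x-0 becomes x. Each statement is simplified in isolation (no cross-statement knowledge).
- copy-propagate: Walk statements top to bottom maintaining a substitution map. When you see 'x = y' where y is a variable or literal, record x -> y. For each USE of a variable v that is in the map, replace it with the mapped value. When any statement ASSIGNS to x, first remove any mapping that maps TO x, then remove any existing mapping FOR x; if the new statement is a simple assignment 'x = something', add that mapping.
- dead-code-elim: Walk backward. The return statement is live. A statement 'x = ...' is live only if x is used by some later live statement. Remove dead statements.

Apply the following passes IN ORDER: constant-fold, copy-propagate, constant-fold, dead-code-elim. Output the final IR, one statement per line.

Answer: return 6

Derivation:
Initial IR:
  x = 1
  t = x * 8
  y = 7
  b = 6
  u = b - 5
  d = y
  z = 5 - 5
  return b
After constant-fold (8 stmts):
  x = 1
  t = x * 8
  y = 7
  b = 6
  u = b - 5
  d = y
  z = 0
  return b
After copy-propagate (8 stmts):
  x = 1
  t = 1 * 8
  y = 7
  b = 6
  u = 6 - 5
  d = 7
  z = 0
  return 6
After constant-fold (8 stmts):
  x = 1
  t = 8
  y = 7
  b = 6
  u = 1
  d = 7
  z = 0
  return 6
After dead-code-elim (1 stmts):
  return 6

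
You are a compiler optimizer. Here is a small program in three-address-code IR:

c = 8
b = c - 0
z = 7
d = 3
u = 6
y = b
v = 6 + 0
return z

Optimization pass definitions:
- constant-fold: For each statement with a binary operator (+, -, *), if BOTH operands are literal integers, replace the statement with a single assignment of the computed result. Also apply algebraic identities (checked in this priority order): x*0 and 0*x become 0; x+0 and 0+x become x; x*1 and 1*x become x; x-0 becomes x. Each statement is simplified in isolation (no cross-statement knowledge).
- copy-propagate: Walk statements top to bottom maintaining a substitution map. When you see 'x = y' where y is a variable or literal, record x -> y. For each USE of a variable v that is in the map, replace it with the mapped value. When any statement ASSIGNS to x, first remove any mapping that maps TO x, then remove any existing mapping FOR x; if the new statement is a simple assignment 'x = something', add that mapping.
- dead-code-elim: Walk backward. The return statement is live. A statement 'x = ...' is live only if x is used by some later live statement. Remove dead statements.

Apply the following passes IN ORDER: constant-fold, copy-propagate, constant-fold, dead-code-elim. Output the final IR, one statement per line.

Initial IR:
  c = 8
  b = c - 0
  z = 7
  d = 3
  u = 6
  y = b
  v = 6 + 0
  return z
After constant-fold (8 stmts):
  c = 8
  b = c
  z = 7
  d = 3
  u = 6
  y = b
  v = 6
  return z
After copy-propagate (8 stmts):
  c = 8
  b = 8
  z = 7
  d = 3
  u = 6
  y = 8
  v = 6
  return 7
After constant-fold (8 stmts):
  c = 8
  b = 8
  z = 7
  d = 3
  u = 6
  y = 8
  v = 6
  return 7
After dead-code-elim (1 stmts):
  return 7

Answer: return 7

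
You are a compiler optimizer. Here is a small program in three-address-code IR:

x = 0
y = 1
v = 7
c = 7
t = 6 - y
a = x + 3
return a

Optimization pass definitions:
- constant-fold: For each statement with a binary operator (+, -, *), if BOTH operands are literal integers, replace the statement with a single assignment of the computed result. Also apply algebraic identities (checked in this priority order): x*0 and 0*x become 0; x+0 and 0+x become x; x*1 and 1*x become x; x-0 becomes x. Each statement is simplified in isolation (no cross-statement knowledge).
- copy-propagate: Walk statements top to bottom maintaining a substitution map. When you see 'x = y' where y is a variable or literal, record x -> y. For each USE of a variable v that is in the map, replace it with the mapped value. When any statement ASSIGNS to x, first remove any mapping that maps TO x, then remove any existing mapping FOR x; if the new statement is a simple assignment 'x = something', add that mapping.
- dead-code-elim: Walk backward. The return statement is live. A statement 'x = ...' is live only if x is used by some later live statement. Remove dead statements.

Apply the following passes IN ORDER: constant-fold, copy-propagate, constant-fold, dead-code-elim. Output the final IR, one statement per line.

Initial IR:
  x = 0
  y = 1
  v = 7
  c = 7
  t = 6 - y
  a = x + 3
  return a
After constant-fold (7 stmts):
  x = 0
  y = 1
  v = 7
  c = 7
  t = 6 - y
  a = x + 3
  return a
After copy-propagate (7 stmts):
  x = 0
  y = 1
  v = 7
  c = 7
  t = 6 - 1
  a = 0 + 3
  return a
After constant-fold (7 stmts):
  x = 0
  y = 1
  v = 7
  c = 7
  t = 5
  a = 3
  return a
After dead-code-elim (2 stmts):
  a = 3
  return a

Answer: a = 3
return a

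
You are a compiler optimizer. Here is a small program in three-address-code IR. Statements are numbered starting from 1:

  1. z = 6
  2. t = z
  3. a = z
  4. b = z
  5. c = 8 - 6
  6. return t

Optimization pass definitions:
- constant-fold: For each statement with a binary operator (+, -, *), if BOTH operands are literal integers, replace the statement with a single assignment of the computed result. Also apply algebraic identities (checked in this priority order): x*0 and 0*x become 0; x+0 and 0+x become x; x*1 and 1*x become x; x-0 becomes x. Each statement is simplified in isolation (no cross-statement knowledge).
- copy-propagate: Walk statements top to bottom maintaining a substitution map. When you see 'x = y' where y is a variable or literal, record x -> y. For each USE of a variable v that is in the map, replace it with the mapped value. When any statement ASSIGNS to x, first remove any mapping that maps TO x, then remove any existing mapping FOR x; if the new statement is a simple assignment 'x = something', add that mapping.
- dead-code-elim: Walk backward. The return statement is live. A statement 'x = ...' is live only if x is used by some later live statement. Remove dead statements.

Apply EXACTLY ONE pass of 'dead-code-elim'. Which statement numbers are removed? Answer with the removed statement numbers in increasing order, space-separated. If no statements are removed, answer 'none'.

Answer: 3 4 5

Derivation:
Backward liveness scan:
Stmt 1 'z = 6': KEEP (z is live); live-in = []
Stmt 2 't = z': KEEP (t is live); live-in = ['z']
Stmt 3 'a = z': DEAD (a not in live set ['t'])
Stmt 4 'b = z': DEAD (b not in live set ['t'])
Stmt 5 'c = 8 - 6': DEAD (c not in live set ['t'])
Stmt 6 'return t': KEEP (return); live-in = ['t']
Removed statement numbers: [3, 4, 5]
Surviving IR:
  z = 6
  t = z
  return t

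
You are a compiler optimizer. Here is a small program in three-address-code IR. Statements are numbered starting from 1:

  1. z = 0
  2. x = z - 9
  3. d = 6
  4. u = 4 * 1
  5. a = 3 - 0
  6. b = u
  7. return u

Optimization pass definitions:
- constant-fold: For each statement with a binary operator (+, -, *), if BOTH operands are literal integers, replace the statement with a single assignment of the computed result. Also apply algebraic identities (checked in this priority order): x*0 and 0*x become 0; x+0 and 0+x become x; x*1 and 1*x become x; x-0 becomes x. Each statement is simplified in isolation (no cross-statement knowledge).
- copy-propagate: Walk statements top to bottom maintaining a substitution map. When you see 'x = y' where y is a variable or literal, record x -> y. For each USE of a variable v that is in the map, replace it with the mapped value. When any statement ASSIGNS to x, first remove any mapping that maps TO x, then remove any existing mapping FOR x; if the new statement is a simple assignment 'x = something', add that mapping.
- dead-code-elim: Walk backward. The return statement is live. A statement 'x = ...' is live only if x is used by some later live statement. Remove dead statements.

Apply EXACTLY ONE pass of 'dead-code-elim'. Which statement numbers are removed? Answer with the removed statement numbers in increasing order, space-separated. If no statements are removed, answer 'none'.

Answer: 1 2 3 5 6

Derivation:
Backward liveness scan:
Stmt 1 'z = 0': DEAD (z not in live set [])
Stmt 2 'x = z - 9': DEAD (x not in live set [])
Stmt 3 'd = 6': DEAD (d not in live set [])
Stmt 4 'u = 4 * 1': KEEP (u is live); live-in = []
Stmt 5 'a = 3 - 0': DEAD (a not in live set ['u'])
Stmt 6 'b = u': DEAD (b not in live set ['u'])
Stmt 7 'return u': KEEP (return); live-in = ['u']
Removed statement numbers: [1, 2, 3, 5, 6]
Surviving IR:
  u = 4 * 1
  return u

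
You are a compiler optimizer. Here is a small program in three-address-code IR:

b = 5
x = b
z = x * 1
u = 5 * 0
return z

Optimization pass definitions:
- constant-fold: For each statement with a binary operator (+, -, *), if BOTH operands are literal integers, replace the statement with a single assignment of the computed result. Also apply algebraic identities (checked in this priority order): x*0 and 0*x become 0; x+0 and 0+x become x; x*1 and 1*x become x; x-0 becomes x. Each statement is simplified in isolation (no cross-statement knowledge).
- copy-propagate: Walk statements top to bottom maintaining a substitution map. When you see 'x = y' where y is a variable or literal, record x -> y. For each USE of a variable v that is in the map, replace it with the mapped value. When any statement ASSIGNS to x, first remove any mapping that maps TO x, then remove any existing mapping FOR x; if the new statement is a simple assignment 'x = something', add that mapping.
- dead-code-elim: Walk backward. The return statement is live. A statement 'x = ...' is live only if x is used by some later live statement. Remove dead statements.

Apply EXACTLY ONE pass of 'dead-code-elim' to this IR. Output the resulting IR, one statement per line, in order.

Applying dead-code-elim statement-by-statement:
  [5] return z  -> KEEP (return); live=['z']
  [4] u = 5 * 0  -> DEAD (u not live)
  [3] z = x * 1  -> KEEP; live=['x']
  [2] x = b  -> KEEP; live=['b']
  [1] b = 5  -> KEEP; live=[]
Result (4 stmts):
  b = 5
  x = b
  z = x * 1
  return z

Answer: b = 5
x = b
z = x * 1
return z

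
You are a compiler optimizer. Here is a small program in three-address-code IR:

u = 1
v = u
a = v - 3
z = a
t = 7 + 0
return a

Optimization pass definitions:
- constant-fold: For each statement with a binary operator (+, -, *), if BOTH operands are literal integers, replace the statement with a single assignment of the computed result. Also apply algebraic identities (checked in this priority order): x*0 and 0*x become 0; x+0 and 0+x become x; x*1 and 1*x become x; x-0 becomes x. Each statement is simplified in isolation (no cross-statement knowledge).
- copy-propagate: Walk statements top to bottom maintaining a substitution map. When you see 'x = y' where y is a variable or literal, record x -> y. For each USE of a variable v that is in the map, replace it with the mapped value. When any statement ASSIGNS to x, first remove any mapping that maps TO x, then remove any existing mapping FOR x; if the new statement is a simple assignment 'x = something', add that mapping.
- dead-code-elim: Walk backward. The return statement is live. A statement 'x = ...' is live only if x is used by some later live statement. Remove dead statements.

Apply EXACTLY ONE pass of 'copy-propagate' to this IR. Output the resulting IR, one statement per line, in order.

Answer: u = 1
v = 1
a = 1 - 3
z = a
t = 7 + 0
return a

Derivation:
Applying copy-propagate statement-by-statement:
  [1] u = 1  (unchanged)
  [2] v = u  -> v = 1
  [3] a = v - 3  -> a = 1 - 3
  [4] z = a  (unchanged)
  [5] t = 7 + 0  (unchanged)
  [6] return a  (unchanged)
Result (6 stmts):
  u = 1
  v = 1
  a = 1 - 3
  z = a
  t = 7 + 0
  return a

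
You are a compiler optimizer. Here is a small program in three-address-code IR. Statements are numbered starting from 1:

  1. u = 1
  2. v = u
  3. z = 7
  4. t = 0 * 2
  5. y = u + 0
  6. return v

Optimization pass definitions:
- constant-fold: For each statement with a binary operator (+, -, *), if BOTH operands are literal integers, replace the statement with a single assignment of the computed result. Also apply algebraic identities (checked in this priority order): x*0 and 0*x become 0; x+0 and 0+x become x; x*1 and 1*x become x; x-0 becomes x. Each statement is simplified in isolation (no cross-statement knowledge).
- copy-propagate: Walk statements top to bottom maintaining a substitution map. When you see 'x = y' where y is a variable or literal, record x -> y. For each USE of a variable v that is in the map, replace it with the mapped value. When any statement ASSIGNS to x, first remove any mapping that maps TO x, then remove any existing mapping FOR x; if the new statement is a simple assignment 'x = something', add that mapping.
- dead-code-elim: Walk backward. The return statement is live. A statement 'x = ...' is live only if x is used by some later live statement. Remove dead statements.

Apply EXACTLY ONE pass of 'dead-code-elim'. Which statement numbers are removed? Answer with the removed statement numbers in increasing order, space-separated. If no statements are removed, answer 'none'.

Backward liveness scan:
Stmt 1 'u = 1': KEEP (u is live); live-in = []
Stmt 2 'v = u': KEEP (v is live); live-in = ['u']
Stmt 3 'z = 7': DEAD (z not in live set ['v'])
Stmt 4 't = 0 * 2': DEAD (t not in live set ['v'])
Stmt 5 'y = u + 0': DEAD (y not in live set ['v'])
Stmt 6 'return v': KEEP (return); live-in = ['v']
Removed statement numbers: [3, 4, 5]
Surviving IR:
  u = 1
  v = u
  return v

Answer: 3 4 5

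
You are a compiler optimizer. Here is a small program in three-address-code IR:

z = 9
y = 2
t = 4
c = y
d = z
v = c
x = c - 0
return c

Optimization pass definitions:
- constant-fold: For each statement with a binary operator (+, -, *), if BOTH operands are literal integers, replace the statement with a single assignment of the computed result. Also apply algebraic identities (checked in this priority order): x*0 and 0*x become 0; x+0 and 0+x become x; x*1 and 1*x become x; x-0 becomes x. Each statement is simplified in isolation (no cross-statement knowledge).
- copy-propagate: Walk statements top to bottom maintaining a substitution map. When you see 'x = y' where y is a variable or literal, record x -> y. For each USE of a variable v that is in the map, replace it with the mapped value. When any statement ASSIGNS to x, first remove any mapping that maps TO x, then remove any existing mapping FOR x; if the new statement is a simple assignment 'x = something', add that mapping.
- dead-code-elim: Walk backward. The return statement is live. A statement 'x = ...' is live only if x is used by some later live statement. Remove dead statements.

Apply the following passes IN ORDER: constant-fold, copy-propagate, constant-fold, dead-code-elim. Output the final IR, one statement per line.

Initial IR:
  z = 9
  y = 2
  t = 4
  c = y
  d = z
  v = c
  x = c - 0
  return c
After constant-fold (8 stmts):
  z = 9
  y = 2
  t = 4
  c = y
  d = z
  v = c
  x = c
  return c
After copy-propagate (8 stmts):
  z = 9
  y = 2
  t = 4
  c = 2
  d = 9
  v = 2
  x = 2
  return 2
After constant-fold (8 stmts):
  z = 9
  y = 2
  t = 4
  c = 2
  d = 9
  v = 2
  x = 2
  return 2
After dead-code-elim (1 stmts):
  return 2

Answer: return 2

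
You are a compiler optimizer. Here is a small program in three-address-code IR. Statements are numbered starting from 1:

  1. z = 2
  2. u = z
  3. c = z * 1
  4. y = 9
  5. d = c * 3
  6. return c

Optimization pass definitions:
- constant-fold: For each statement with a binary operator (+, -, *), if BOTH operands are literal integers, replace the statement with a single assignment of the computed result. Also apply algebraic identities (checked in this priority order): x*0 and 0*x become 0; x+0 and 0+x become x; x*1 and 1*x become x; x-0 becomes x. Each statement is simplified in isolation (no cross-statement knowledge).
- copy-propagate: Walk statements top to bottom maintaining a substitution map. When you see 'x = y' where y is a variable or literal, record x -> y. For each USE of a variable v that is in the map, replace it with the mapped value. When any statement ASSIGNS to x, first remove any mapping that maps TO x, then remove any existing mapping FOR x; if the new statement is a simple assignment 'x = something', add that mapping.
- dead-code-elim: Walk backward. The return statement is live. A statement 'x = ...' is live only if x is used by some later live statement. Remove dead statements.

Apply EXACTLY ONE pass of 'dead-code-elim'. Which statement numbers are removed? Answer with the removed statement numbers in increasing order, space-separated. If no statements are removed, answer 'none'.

Backward liveness scan:
Stmt 1 'z = 2': KEEP (z is live); live-in = []
Stmt 2 'u = z': DEAD (u not in live set ['z'])
Stmt 3 'c = z * 1': KEEP (c is live); live-in = ['z']
Stmt 4 'y = 9': DEAD (y not in live set ['c'])
Stmt 5 'd = c * 3': DEAD (d not in live set ['c'])
Stmt 6 'return c': KEEP (return); live-in = ['c']
Removed statement numbers: [2, 4, 5]
Surviving IR:
  z = 2
  c = z * 1
  return c

Answer: 2 4 5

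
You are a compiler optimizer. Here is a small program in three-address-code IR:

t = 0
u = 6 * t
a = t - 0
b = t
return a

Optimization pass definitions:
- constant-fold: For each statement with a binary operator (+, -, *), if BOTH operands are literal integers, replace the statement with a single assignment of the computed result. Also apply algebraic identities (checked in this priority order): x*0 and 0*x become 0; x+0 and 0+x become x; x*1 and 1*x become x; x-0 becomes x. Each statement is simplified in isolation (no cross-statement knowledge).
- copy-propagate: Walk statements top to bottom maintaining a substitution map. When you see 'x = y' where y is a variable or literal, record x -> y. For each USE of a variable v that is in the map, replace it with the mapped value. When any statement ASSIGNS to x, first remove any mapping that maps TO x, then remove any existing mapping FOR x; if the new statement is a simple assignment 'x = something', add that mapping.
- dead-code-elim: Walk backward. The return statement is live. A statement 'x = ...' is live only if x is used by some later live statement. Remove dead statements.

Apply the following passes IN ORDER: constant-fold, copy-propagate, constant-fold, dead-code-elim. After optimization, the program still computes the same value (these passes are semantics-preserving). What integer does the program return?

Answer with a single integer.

Answer: 0

Derivation:
Initial IR:
  t = 0
  u = 6 * t
  a = t - 0
  b = t
  return a
After constant-fold (5 stmts):
  t = 0
  u = 6 * t
  a = t
  b = t
  return a
After copy-propagate (5 stmts):
  t = 0
  u = 6 * 0
  a = 0
  b = 0
  return 0
After constant-fold (5 stmts):
  t = 0
  u = 0
  a = 0
  b = 0
  return 0
After dead-code-elim (1 stmts):
  return 0
Evaluate:
  t = 0  =>  t = 0
  u = 6 * t  =>  u = 0
  a = t - 0  =>  a = 0
  b = t  =>  b = 0
  return a = 0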